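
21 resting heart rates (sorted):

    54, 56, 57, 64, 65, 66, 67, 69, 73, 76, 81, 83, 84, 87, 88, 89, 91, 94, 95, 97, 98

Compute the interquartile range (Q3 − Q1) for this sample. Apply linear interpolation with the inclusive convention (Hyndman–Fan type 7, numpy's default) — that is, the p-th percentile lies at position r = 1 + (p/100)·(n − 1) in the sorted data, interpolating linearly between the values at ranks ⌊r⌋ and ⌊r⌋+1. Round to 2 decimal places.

23.00

n = 21.
P25: r = 6 (integer) → 66.
P75: r = 16 (integer) → 89.
Difference: 89 − 66 = 23.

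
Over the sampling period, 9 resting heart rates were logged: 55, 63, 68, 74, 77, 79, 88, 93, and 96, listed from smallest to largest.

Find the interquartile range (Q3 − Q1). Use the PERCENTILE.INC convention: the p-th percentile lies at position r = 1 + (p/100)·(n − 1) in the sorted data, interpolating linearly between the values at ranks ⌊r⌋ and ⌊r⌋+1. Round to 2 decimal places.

20.00

n = 9.
P25: r = 3 (integer) → 68.
P75: r = 7 (integer) → 88.
Difference: 88 − 68 = 20.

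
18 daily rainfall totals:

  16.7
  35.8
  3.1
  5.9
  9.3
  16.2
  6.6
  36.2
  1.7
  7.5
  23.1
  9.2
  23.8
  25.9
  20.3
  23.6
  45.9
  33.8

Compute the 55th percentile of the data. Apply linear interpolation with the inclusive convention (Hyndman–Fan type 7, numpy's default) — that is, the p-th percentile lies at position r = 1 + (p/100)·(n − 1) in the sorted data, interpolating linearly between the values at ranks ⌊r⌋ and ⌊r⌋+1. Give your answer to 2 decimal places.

Sorted: 1.7, 3.1, 5.9, 6.6, 7.5, 9.2, 9.3, 16.2, 16.7, 20.3, 23.1, 23.6, 23.8, 25.9, 33.8, 35.8, 36.2, 45.9.
n = 18.
r = 1 + (55/100)·(18 − 1) = 1 + 9.35 = 10.35.
Rank 10 is 20.3 and rank 11 is 23.1.
Interpolate: 20.3 + 0.35·(23.1 − 20.3) = 20.3 + 0.35·2.8 = 21.28.

21.28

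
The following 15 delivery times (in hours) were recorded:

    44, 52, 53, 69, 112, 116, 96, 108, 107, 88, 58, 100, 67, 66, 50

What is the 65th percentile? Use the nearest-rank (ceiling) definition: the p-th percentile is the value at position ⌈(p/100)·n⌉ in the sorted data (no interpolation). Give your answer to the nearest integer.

96

Sorted: 44, 50, 52, 53, 58, 66, 67, 69, 88, 96, 100, 107, 108, 112, 116.
n = 15.
Position = ⌈65/100 · 15⌉ = ⌈9.75⌉ = 10.
The value at rank 10 is 96.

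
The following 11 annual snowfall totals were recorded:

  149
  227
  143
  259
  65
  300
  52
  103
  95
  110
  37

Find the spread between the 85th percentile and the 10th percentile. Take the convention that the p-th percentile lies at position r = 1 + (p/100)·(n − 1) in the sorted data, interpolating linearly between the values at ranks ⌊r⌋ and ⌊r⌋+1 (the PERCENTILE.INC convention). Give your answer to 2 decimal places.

Sorted: 37, 52, 65, 95, 103, 110, 143, 149, 227, 259, 300.
n = 11.
P10: r = 2 (integer) → 52.
P85: r = 9.5; ranks 9–10 are 227, 259; interpolating gives 243.
Difference: 243 − 52 = 191.

191.00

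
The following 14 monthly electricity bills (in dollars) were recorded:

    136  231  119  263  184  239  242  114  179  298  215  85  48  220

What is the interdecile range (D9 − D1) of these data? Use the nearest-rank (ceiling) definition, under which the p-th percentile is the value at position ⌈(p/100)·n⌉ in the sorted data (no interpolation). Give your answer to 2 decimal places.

178.00

Sorted: 48, 85, 114, 119, 136, 179, 184, 215, 220, 231, 239, 242, 263, 298.
n = 14.
P10: rank ⌈10/100·14⌉ = 2 → 85.
P90: rank ⌈90/100·14⌉ = 13 → 263.
Difference: 263 − 85 = 178.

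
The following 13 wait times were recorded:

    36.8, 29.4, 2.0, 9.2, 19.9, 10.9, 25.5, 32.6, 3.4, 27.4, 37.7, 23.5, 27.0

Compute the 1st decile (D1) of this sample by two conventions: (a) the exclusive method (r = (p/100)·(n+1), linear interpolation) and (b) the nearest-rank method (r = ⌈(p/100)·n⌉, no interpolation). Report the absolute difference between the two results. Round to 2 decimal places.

0.84

Sorted: 2.0, 3.4, 9.2, 10.9, 19.9, 23.5, 25.5, 27.0, 27.4, 29.4, 32.6, 36.8, 37.7.
n = 13.
(a) r = 1.4; between ranks 1 (2.0) and 2 (3.4): 2.56.
(b) the nearest-rank method: rank 2 → 3.4.
|2.56 − 3.4| = 0.84.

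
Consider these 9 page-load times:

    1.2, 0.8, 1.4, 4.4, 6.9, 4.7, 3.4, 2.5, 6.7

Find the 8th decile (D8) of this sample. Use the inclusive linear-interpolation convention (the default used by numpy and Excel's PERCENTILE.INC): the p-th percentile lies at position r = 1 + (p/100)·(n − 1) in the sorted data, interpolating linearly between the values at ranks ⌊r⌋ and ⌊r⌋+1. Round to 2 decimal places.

Sorted: 0.8, 1.2, 1.4, 2.5, 3.4, 4.4, 4.7, 6.7, 6.9.
n = 9.
r = 1 + (80/100)·(9 − 1) = 1 + 6.4 = 7.4.
Rank 7 is 4.7 and rank 8 is 6.7.
Interpolate: 4.7 + 0.4·(6.7 − 4.7) = 4.7 + 0.4·2 = 5.5.

5.50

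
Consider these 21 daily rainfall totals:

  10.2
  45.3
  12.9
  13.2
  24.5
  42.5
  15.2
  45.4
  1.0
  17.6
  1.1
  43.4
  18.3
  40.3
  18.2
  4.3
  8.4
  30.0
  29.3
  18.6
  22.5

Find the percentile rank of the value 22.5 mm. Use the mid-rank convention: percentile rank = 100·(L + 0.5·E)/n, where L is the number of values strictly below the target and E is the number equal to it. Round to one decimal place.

Sorted: 1.0, 1.1, 4.3, 8.4, 10.2, 12.9, 13.2, 15.2, 17.6, 18.2, 18.3, 18.6, 22.5, 24.5, 29.3, 30.0, 40.3, 42.5, 43.4, 45.3, 45.4.
Count below 22.5: L = 12; count equal: E = 1; n = 21.
Percentile rank = 100·(12 + 0.5·1)/21 = 100·12.5/21 = 59.52.

59.5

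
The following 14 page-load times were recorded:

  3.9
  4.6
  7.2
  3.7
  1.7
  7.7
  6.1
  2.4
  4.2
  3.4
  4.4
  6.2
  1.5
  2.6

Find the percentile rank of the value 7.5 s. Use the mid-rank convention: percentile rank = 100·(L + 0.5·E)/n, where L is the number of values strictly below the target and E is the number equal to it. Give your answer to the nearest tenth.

92.9

Sorted: 1.5, 1.7, 2.4, 2.6, 3.4, 3.7, 3.9, 4.2, 4.4, 4.6, 6.1, 6.2, 7.2, 7.7.
Count below 7.5: L = 13; count equal: E = 0; n = 14.
Percentile rank = 100·(13 + 0.5·0)/14 = 100·13/14 = 92.86.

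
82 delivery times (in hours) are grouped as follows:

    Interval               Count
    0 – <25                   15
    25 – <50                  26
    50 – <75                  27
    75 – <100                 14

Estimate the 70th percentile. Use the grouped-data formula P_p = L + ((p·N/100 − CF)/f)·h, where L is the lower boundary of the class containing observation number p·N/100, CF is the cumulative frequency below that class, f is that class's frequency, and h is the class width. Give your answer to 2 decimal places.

N = 82; target position k = 70/100 · 82 = 57.4.
Cumulative frequencies: 15, 41, 68, 82.
Observation 57.4 falls in the class 50 – <75.
L = 50, CF = 41, f = 27, h = 25.
P70 = 50 + ((57.4 − 41)/27)·25 = 50 + 15.1852 = 65.1852.

65.19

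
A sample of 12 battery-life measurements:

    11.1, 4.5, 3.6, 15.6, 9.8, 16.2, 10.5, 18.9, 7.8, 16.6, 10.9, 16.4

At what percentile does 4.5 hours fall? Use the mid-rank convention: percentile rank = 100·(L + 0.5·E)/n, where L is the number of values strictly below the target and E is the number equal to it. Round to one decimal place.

Sorted: 3.6, 4.5, 7.8, 9.8, 10.5, 10.9, 11.1, 15.6, 16.2, 16.4, 16.6, 18.9.
Count below 4.5: L = 1; count equal: E = 1; n = 12.
Percentile rank = 100·(1 + 0.5·1)/12 = 100·1.5/12 = 12.5.

12.5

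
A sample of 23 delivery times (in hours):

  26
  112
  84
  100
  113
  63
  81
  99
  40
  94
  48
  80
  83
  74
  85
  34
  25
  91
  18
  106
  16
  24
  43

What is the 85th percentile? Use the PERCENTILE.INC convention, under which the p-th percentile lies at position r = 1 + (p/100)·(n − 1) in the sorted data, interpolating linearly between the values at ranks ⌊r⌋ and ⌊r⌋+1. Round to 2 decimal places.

99.70

Sorted: 16, 18, 24, 25, 26, 34, 40, 43, 48, 63, 74, 80, 81, 83, 84, 85, 91, 94, 99, 100, 106, 112, 113.
n = 23.
r = 1 + (85/100)·(23 − 1) = 1 + 18.7 = 19.7.
Rank 19 is 99 and rank 20 is 100.
Interpolate: 99 + 0.7·(100 − 99) = 99 + 0.7·1 = 99.7.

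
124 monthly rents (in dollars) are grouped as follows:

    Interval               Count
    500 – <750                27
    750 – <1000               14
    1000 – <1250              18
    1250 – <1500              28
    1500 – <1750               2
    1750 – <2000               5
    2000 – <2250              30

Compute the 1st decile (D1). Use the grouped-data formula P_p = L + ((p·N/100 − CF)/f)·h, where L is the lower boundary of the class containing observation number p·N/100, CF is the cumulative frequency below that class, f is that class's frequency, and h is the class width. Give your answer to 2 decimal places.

N = 124; target position k = 10/100 · 124 = 12.4.
Cumulative frequencies: 27, 41, 59, 87, 89, 94, 124.
Observation 12.4 falls in the class 500 – <750.
L = 500, CF = 0, f = 27, h = 250.
P10 = 500 + ((12.4 − 0)/27)·250 = 500 + 114.815 = 614.815.

614.81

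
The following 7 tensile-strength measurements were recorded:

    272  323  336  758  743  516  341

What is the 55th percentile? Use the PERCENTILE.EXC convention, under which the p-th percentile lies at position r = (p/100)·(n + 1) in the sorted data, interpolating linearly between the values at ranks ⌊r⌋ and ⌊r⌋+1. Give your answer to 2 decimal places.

411.00

Sorted: 272, 323, 336, 341, 516, 743, 758.
n = 7.
r = (55/100)·(7 + 1) = 4.4.
Rank 4 is 341 and rank 5 is 516.
Interpolate: 341 + 0.4·(516 − 341) = 341 + 0.4·175 = 411.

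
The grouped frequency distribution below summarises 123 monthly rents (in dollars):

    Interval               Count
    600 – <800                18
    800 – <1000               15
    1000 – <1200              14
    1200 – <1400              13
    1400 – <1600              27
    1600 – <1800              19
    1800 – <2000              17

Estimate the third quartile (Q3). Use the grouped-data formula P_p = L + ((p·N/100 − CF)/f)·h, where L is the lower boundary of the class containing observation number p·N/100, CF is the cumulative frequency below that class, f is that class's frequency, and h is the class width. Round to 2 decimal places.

N = 123; target position k = 75/100 · 123 = 92.25.
Cumulative frequencies: 18, 33, 47, 60, 87, 106, 123.
Observation 92.25 falls in the class 1600 – <1800.
L = 1600, CF = 87, f = 19, h = 200.
P75 = 1600 + ((92.25 − 87)/19)·200 = 1600 + 55.2632 = 1655.26.

1655.26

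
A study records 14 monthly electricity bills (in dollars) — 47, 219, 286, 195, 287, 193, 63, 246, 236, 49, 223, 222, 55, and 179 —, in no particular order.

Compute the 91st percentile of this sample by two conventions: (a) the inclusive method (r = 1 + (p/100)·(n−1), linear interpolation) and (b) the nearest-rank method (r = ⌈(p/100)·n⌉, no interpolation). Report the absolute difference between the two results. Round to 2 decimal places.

6.80

Sorted: 47, 49, 55, 63, 179, 193, 195, 219, 222, 223, 236, 246, 286, 287.
n = 14.
(a) r = 12.83; between ranks 12 (246) and 13 (286): 279.2.
(b) the nearest-rank method: rank 13 → 286.
|279.2 − 286| = 6.8.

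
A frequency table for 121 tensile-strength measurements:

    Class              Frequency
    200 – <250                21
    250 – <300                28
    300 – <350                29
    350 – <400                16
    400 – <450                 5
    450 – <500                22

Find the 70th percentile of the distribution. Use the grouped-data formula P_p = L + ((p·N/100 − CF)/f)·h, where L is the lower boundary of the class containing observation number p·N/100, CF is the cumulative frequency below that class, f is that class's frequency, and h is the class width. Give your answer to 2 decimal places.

370.94

N = 121; target position k = 70/100 · 121 = 84.7.
Cumulative frequencies: 21, 49, 78, 94, 99, 121.
Observation 84.7 falls in the class 350 – <400.
L = 350, CF = 78, f = 16, h = 50.
P70 = 350 + ((84.7 − 78)/16)·50 = 350 + 20.9375 = 370.938.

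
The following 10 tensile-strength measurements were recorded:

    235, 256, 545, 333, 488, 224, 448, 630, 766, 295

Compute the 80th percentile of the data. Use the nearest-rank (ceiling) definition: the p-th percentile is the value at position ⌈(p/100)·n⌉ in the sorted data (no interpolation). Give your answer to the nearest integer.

545

Sorted: 224, 235, 256, 295, 333, 448, 488, 545, 630, 766.
n = 10.
Position = ⌈80/100 · 10⌉ = ⌈8⌉ = 8.
The value at rank 8 is 545.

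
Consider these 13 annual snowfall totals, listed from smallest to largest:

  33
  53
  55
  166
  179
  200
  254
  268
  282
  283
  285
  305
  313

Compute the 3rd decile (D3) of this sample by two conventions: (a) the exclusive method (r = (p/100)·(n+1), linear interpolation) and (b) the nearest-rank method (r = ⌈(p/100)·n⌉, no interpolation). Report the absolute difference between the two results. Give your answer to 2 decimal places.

2.60

n = 13.
(a) r = 4.2; between ranks 4 (166) and 5 (179): 168.6.
(b) the nearest-rank method: rank 4 → 166.
|168.6 − 166| = 2.6.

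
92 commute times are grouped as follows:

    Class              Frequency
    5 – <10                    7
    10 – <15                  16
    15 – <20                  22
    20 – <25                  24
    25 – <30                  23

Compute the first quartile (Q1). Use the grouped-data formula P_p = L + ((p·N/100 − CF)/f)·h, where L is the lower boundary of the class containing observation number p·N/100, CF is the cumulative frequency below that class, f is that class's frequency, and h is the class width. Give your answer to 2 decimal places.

15.00

N = 92; target position k = 25/100 · 92 = 23.
Cumulative frequencies: 7, 23, 45, 69, 92.
Observation 23 falls in the class 10 – <15.
L = 10, CF = 7, f = 16, h = 5.
P25 = 10 + ((23 − 7)/16)·5 = 10 + 5 = 15.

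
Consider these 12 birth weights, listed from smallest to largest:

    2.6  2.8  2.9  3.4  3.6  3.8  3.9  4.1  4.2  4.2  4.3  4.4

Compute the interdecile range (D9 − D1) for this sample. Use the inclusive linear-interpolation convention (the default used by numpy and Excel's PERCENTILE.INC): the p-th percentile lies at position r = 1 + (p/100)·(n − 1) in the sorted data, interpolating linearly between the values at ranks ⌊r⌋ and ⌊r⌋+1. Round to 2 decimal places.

n = 12.
P10: r = 2.1; ranks 2–3 are 2.8, 2.9; interpolating gives 2.81.
P90: r = 10.9; ranks 10–11 are 4.2, 4.3; interpolating gives 4.29.
Difference: 4.29 − 2.81 = 1.48.

1.48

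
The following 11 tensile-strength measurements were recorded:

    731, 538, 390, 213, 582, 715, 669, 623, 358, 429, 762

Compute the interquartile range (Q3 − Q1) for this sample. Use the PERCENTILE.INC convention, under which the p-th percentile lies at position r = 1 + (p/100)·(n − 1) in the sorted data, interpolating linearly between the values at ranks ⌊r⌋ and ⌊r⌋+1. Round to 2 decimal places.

Sorted: 213, 358, 390, 429, 538, 582, 623, 669, 715, 731, 762.
n = 11.
P25: r = 3.5; ranks 3–4 are 390, 429; interpolating gives 409.5.
P75: r = 8.5; ranks 8–9 are 669, 715; interpolating gives 692.
Difference: 692 − 409.5 = 282.5.

282.50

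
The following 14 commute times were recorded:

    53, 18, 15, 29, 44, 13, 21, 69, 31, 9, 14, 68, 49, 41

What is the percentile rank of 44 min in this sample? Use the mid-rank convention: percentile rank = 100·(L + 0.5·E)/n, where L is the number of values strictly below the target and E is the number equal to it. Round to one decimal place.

67.9

Sorted: 9, 13, 14, 15, 18, 21, 29, 31, 41, 44, 49, 53, 68, 69.
Count below 44: L = 9; count equal: E = 1; n = 14.
Percentile rank = 100·(9 + 0.5·1)/14 = 100·9.5/14 = 67.86.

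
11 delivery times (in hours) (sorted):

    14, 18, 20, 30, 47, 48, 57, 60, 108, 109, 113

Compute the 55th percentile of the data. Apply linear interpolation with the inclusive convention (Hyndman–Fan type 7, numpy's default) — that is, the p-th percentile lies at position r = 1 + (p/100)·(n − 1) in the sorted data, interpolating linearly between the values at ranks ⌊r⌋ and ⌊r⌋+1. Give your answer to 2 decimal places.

52.50

n = 11.
r = 1 + (55/100)·(11 − 1) = 1 + 5.5 = 6.5.
Rank 6 is 48 and rank 7 is 57.
Interpolate: 48 + 0.5·(57 − 48) = 48 + 0.5·9 = 52.5.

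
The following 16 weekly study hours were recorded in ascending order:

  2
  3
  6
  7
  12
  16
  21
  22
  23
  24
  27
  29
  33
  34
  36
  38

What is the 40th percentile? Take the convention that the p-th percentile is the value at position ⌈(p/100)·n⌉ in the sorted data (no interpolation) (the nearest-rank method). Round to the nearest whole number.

21

n = 16.
Position = ⌈40/100 · 16⌉ = ⌈6.4⌉ = 7.
The value at rank 7 is 21.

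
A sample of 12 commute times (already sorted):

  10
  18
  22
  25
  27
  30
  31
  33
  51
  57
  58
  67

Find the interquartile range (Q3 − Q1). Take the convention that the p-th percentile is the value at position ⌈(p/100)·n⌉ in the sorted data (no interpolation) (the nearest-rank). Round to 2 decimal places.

29.00

n = 12.
P25: rank ⌈25/100·12⌉ = 3 → 22.
P75: rank ⌈75/100·12⌉ = 9 → 51.
Difference: 51 − 22 = 29.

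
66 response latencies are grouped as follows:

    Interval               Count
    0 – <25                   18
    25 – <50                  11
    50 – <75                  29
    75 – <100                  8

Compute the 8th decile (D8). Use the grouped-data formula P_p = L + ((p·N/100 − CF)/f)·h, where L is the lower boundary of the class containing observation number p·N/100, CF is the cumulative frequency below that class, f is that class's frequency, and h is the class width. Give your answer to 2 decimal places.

N = 66; target position k = 80/100 · 66 = 52.8.
Cumulative frequencies: 18, 29, 58, 66.
Observation 52.8 falls in the class 50 – <75.
L = 50, CF = 29, f = 29, h = 25.
P80 = 50 + ((52.8 − 29)/29)·25 = 50 + 20.5172 = 70.5172.

70.52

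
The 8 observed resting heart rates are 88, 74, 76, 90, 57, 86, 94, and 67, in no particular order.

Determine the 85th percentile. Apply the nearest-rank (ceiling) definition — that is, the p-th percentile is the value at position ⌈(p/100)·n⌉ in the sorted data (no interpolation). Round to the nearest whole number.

90

Sorted: 57, 67, 74, 76, 86, 88, 90, 94.
n = 8.
Position = ⌈85/100 · 8⌉ = ⌈6.8⌉ = 7.
The value at rank 7 is 90.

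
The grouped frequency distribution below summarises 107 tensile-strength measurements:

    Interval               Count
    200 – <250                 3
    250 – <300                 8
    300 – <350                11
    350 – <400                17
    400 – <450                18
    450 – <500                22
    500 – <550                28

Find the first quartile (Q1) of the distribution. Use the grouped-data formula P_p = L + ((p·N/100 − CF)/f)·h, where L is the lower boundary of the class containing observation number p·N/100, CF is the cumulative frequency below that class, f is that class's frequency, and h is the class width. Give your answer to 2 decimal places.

N = 107; target position k = 25/100 · 107 = 26.75.
Cumulative frequencies: 3, 11, 22, 39, 57, 79, 107.
Observation 26.75 falls in the class 350 – <400.
L = 350, CF = 22, f = 17, h = 50.
P25 = 350 + ((26.75 − 22)/17)·50 = 350 + 13.9706 = 363.971.

363.97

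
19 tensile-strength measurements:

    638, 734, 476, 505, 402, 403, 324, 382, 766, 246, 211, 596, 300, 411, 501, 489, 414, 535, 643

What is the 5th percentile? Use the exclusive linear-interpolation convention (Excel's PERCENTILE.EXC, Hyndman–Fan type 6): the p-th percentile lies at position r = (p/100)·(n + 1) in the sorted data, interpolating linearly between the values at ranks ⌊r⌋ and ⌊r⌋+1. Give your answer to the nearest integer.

Sorted: 211, 246, 300, 324, 382, 402, 403, 411, 414, 476, 489, 501, 505, 535, 596, 638, 643, 734, 766.
n = 19.
r = (5/100)·(19 + 1) = 1.
r is an integer, so P5 is the value at rank 1: 211.

211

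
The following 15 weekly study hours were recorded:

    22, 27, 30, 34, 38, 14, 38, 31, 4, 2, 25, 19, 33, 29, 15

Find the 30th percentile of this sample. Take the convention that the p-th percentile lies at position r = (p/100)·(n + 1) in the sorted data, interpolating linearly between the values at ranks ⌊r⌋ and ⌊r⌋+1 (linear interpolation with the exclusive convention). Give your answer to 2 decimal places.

18.20

Sorted: 2, 4, 14, 15, 19, 22, 25, 27, 29, 30, 31, 33, 34, 38, 38.
n = 15.
r = (30/100)·(15 + 1) = 4.8.
Rank 4 is 15 and rank 5 is 19.
Interpolate: 15 + 0.8·(19 − 15) = 15 + 0.8·4 = 18.2.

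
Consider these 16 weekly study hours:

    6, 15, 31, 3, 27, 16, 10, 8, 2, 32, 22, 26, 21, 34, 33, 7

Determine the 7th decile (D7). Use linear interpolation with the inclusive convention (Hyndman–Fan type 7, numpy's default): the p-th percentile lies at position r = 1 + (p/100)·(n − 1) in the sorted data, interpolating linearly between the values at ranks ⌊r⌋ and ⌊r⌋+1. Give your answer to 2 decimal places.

Sorted: 2, 3, 6, 7, 8, 10, 15, 16, 21, 22, 26, 27, 31, 32, 33, 34.
n = 16.
r = 1 + (70/100)·(16 − 1) = 1 + 10.5 = 11.5.
Rank 11 is 26 and rank 12 is 27.
Interpolate: 26 + 0.5·(27 − 26) = 26 + 0.5·1 = 26.5.

26.50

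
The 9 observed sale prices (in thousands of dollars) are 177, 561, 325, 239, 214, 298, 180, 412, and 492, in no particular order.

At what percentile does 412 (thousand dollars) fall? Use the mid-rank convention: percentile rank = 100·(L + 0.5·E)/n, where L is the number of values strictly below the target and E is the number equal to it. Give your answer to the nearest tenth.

Sorted: 177, 180, 214, 239, 298, 325, 412, 492, 561.
Count below 412: L = 6; count equal: E = 1; n = 9.
Percentile rank = 100·(6 + 0.5·1)/9 = 100·6.5/9 = 72.22.

72.2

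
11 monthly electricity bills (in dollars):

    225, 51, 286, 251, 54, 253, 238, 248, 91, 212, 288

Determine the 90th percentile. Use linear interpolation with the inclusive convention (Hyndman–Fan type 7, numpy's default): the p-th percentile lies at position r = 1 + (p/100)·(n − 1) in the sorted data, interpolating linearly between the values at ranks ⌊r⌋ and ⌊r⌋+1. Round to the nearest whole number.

Sorted: 51, 54, 91, 212, 225, 238, 248, 251, 253, 286, 288.
n = 11.
r = 1 + (90/100)·(11 − 1) = 1 + 9 = 10.
r is an integer, so P90 is the value at rank 10: 286.

286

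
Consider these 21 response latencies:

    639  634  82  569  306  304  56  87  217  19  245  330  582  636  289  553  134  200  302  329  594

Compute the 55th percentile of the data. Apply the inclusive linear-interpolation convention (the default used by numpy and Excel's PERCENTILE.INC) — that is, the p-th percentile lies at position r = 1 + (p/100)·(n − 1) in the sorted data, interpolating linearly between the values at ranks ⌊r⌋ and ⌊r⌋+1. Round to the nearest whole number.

306

Sorted: 19, 56, 82, 87, 134, 200, 217, 245, 289, 302, 304, 306, 329, 330, 553, 569, 582, 594, 634, 636, 639.
n = 21.
r = 1 + (55/100)·(21 − 1) = 1 + 11 = 12.
r is an integer, so P55 is the value at rank 12: 306.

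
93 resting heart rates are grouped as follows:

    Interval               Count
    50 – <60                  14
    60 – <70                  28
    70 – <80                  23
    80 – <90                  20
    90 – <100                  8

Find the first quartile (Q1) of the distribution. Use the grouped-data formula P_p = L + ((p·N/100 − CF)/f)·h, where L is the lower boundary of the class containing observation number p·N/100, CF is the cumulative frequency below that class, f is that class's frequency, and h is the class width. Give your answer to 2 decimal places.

63.30

N = 93; target position k = 25/100 · 93 = 23.25.
Cumulative frequencies: 14, 42, 65, 85, 93.
Observation 23.25 falls in the class 60 – <70.
L = 60, CF = 14, f = 28, h = 10.
P25 = 60 + ((23.25 − 14)/28)·10 = 60 + 3.30357 = 63.3036.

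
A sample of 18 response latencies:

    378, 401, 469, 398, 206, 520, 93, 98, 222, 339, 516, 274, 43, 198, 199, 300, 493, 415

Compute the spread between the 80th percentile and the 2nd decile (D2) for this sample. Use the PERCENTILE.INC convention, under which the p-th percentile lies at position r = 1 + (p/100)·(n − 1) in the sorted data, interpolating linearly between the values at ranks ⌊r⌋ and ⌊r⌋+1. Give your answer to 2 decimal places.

249.00

Sorted: 43, 93, 98, 198, 199, 206, 222, 274, 300, 339, 378, 398, 401, 415, 469, 493, 516, 520.
n = 18.
P20: r = 4.4; ranks 4–5 are 198, 199; interpolating gives 198.4.
P80: r = 14.6; ranks 14–15 are 415, 469; interpolating gives 447.4.
Difference: 447.4 − 198.4 = 249.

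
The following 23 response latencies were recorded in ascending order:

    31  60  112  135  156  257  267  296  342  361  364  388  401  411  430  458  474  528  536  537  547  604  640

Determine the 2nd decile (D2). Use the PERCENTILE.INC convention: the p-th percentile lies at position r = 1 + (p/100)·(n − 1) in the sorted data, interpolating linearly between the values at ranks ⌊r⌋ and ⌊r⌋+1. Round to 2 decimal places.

n = 23.
r = 1 + (20/100)·(23 − 1) = 1 + 4.4 = 5.4.
Rank 5 is 156 and rank 6 is 257.
Interpolate: 156 + 0.4·(257 − 156) = 156 + 0.4·101 = 196.4.

196.40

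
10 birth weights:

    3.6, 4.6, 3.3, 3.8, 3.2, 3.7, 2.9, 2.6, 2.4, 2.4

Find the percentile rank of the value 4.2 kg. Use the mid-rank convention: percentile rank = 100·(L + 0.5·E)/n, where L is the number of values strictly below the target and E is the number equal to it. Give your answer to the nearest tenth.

90.0

Sorted: 2.4, 2.4, 2.6, 2.9, 3.2, 3.3, 3.6, 3.7, 3.8, 4.6.
Count below 4.2: L = 9; count equal: E = 0; n = 10.
Percentile rank = 100·(9 + 0.5·0)/10 = 100·9/10 = 90.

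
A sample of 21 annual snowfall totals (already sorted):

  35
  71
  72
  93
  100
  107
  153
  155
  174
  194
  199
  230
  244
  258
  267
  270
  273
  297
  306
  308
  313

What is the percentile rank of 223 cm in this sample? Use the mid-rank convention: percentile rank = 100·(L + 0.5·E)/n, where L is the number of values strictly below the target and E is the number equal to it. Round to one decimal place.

52.4

Count below 223: L = 11; count equal: E = 0; n = 21.
Percentile rank = 100·(11 + 0.5·0)/21 = 100·11/21 = 52.38.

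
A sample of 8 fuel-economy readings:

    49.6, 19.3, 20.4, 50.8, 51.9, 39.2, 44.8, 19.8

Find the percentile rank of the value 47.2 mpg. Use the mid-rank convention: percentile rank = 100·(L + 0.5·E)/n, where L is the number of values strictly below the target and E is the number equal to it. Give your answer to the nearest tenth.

62.5

Sorted: 19.3, 19.8, 20.4, 39.2, 44.8, 49.6, 50.8, 51.9.
Count below 47.2: L = 5; count equal: E = 0; n = 8.
Percentile rank = 100·(5 + 0.5·0)/8 = 100·5/8 = 62.5.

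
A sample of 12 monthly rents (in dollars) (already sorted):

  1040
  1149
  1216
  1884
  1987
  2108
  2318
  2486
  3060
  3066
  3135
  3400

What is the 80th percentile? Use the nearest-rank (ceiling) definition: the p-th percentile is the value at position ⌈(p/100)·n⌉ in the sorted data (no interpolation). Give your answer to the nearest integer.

n = 12.
Position = ⌈80/100 · 12⌉ = ⌈9.6⌉ = 10.
The value at rank 10 is 3066.

3066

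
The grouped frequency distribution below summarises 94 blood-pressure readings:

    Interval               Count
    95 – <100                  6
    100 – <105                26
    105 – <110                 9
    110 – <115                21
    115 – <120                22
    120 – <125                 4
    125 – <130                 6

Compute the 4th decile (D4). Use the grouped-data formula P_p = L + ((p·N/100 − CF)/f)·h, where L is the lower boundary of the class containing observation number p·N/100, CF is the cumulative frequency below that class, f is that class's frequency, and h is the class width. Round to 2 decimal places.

108.11

N = 94; target position k = 40/100 · 94 = 37.6.
Cumulative frequencies: 6, 32, 41, 62, 84, 88, 94.
Observation 37.6 falls in the class 105 – <110.
L = 105, CF = 32, f = 9, h = 5.
P40 = 105 + ((37.6 − 32)/9)·5 = 105 + 3.11111 = 108.111.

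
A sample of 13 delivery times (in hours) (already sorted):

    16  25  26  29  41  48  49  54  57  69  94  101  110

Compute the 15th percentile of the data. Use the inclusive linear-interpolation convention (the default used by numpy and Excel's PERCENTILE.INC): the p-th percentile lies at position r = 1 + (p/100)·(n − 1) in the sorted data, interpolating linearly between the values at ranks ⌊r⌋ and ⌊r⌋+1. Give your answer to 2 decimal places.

n = 13.
r = 1 + (15/100)·(13 − 1) = 1 + 1.8 = 2.8.
Rank 2 is 25 and rank 3 is 26.
Interpolate: 25 + 0.8·(26 − 25) = 25 + 0.8·1 = 25.8.

25.80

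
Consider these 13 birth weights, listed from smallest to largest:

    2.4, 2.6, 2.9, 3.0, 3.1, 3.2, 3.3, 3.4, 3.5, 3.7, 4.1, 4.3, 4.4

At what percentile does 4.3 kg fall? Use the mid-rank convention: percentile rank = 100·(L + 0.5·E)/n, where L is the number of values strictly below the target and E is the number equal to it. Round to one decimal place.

88.5

Count below 4.3: L = 11; count equal: E = 1; n = 13.
Percentile rank = 100·(11 + 0.5·1)/13 = 100·11.5/13 = 88.46.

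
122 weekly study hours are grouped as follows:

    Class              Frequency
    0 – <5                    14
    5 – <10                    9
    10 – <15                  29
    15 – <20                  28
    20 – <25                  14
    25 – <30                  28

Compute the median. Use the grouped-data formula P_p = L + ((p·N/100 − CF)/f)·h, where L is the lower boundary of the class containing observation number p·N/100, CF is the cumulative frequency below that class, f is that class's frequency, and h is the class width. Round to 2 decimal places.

16.61

N = 122; target position k = 50/100 · 122 = 61.
Cumulative frequencies: 14, 23, 52, 80, 94, 122.
Observation 61 falls in the class 15 – <20.
L = 15, CF = 52, f = 28, h = 5.
P50 = 15 + ((61 − 52)/28)·5 = 15 + 1.60714 = 16.6071.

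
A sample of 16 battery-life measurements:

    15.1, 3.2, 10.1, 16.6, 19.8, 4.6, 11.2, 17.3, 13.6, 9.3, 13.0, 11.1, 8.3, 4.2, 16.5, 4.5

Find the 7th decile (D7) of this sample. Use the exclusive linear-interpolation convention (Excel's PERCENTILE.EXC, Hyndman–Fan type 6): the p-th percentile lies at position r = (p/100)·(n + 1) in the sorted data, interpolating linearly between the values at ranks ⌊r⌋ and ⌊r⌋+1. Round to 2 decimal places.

Sorted: 3.2, 4.2, 4.5, 4.6, 8.3, 9.3, 10.1, 11.1, 11.2, 13.0, 13.6, 15.1, 16.5, 16.6, 17.3, 19.8.
n = 16.
r = (70/100)·(16 + 1) = 11.9.
Rank 11 is 13.6 and rank 12 is 15.1.
Interpolate: 13.6 + 0.9·(15.1 − 13.6) = 13.6 + 0.9·1.5 = 14.95.

14.95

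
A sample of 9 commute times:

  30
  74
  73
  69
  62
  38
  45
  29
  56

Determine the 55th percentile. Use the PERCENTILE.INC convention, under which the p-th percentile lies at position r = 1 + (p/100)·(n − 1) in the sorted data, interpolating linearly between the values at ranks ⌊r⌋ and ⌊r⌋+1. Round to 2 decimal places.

58.40

Sorted: 29, 30, 38, 45, 56, 62, 69, 73, 74.
n = 9.
r = 1 + (55/100)·(9 − 1) = 1 + 4.4 = 5.4.
Rank 5 is 56 and rank 6 is 62.
Interpolate: 56 + 0.4·(62 − 56) = 56 + 0.4·6 = 58.4.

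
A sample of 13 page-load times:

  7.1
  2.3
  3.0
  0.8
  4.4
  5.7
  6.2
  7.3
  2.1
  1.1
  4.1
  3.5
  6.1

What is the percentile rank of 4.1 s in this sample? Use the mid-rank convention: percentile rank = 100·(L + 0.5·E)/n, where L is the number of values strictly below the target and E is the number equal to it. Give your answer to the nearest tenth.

50.0

Sorted: 0.8, 1.1, 2.1, 2.3, 3.0, 3.5, 4.1, 4.4, 5.7, 6.1, 6.2, 7.1, 7.3.
Count below 4.1: L = 6; count equal: E = 1; n = 13.
Percentile rank = 100·(6 + 0.5·1)/13 = 100·6.5/13 = 50.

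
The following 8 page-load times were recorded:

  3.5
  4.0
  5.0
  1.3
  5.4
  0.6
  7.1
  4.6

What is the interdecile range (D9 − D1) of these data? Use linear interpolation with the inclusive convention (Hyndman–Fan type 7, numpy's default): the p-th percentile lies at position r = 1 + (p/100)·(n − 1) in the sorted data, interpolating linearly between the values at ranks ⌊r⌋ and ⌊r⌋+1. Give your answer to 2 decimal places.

Sorted: 0.6, 1.3, 3.5, 4.0, 4.6, 5.0, 5.4, 7.1.
n = 8.
P10: r = 1.7; ranks 1–2 are 0.6, 1.3; interpolating gives 1.09.
P90: r = 7.3; ranks 7–8 are 5.4, 7.1; interpolating gives 5.91.
Difference: 5.91 − 1.09 = 4.82.

4.82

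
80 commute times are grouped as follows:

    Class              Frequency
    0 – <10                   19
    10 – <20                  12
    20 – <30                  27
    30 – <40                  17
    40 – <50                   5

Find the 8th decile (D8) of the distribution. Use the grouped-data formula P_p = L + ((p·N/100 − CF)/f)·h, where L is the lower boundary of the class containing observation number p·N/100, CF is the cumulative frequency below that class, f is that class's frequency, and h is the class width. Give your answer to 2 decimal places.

N = 80; target position k = 80/100 · 80 = 64.
Cumulative frequencies: 19, 31, 58, 75, 80.
Observation 64 falls in the class 30 – <40.
L = 30, CF = 58, f = 17, h = 10.
P80 = 30 + ((64 − 58)/17)·10 = 30 + 3.52941 = 33.5294.

33.53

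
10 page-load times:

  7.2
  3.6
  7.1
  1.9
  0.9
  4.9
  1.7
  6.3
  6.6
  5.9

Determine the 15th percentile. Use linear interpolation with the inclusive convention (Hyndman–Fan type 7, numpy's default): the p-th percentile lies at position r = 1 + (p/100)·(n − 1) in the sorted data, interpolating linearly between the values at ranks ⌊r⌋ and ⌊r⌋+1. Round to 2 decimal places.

1.77

Sorted: 0.9, 1.7, 1.9, 3.6, 4.9, 5.9, 6.3, 6.6, 7.1, 7.2.
n = 10.
r = 1 + (15/100)·(10 − 1) = 1 + 1.35 = 2.35.
Rank 2 is 1.7 and rank 3 is 1.9.
Interpolate: 1.7 + 0.35·(1.9 − 1.7) = 1.7 + 0.35·0.2 = 1.77.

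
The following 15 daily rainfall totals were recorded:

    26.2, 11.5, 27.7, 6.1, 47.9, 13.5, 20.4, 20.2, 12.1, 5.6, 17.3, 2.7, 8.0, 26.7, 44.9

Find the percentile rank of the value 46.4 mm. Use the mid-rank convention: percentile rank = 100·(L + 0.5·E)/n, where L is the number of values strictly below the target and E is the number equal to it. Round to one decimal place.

93.3

Sorted: 2.7, 5.6, 6.1, 8.0, 11.5, 12.1, 13.5, 17.3, 20.2, 20.4, 26.2, 26.7, 27.7, 44.9, 47.9.
Count below 46.4: L = 14; count equal: E = 0; n = 15.
Percentile rank = 100·(14 + 0.5·0)/15 = 100·14/15 = 93.33.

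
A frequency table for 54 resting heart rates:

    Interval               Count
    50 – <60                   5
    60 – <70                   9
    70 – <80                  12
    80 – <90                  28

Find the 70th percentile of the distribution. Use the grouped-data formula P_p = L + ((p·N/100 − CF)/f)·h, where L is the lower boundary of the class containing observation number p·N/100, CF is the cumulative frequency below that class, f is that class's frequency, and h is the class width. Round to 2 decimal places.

84.21

N = 54; target position k = 70/100 · 54 = 37.8.
Cumulative frequencies: 5, 14, 26, 54.
Observation 37.8 falls in the class 80 – <90.
L = 80, CF = 26, f = 28, h = 10.
P70 = 80 + ((37.8 − 26)/28)·10 = 80 + 4.21429 = 84.2143.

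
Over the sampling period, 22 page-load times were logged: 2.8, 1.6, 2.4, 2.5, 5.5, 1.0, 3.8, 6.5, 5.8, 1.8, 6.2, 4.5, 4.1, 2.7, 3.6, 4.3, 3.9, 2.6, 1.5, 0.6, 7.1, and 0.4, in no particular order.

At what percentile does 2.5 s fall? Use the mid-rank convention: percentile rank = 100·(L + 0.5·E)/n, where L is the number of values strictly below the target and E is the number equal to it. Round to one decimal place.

Sorted: 0.4, 0.6, 1.0, 1.5, 1.6, 1.8, 2.4, 2.5, 2.6, 2.7, 2.8, 3.6, 3.8, 3.9, 4.1, 4.3, 4.5, 5.5, 5.8, 6.2, 6.5, 7.1.
Count below 2.5: L = 7; count equal: E = 1; n = 22.
Percentile rank = 100·(7 + 0.5·1)/22 = 100·7.5/22 = 34.09.

34.1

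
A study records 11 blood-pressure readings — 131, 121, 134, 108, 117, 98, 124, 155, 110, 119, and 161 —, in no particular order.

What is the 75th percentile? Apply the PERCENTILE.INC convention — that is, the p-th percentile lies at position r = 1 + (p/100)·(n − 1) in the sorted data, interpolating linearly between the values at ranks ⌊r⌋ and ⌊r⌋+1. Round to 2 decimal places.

Sorted: 98, 108, 110, 117, 119, 121, 124, 131, 134, 155, 161.
n = 11.
r = 1 + (75/100)·(11 − 1) = 1 + 7.5 = 8.5.
Rank 8 is 131 and rank 9 is 134.
Interpolate: 131 + 0.5·(134 − 131) = 131 + 0.5·3 = 132.5.

132.50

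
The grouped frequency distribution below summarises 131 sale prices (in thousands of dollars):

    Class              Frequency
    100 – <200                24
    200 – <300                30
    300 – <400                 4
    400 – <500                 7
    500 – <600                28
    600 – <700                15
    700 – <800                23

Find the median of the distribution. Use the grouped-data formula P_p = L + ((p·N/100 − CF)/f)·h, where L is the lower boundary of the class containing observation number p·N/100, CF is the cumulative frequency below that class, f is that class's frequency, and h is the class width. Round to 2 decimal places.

N = 131; target position k = 50/100 · 131 = 65.5.
Cumulative frequencies: 24, 54, 58, 65, 93, 108, 131.
Observation 65.5 falls in the class 500 – <600.
L = 500, CF = 65, f = 28, h = 100.
P50 = 500 + ((65.5 − 65)/28)·100 = 500 + 1.78571 = 501.786.

501.79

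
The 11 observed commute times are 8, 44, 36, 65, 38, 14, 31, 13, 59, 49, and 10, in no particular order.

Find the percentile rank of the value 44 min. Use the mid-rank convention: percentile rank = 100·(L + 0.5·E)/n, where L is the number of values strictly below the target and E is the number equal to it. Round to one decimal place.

68.2

Sorted: 8, 10, 13, 14, 31, 36, 38, 44, 49, 59, 65.
Count below 44: L = 7; count equal: E = 1; n = 11.
Percentile rank = 100·(7 + 0.5·1)/11 = 100·7.5/11 = 68.18.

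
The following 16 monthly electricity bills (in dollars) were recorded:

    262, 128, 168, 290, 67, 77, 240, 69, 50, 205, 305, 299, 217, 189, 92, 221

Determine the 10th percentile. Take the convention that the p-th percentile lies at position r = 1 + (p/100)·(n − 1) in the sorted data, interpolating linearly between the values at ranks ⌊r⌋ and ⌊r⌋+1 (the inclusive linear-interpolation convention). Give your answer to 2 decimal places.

Sorted: 50, 67, 69, 77, 92, 128, 168, 189, 205, 217, 221, 240, 262, 290, 299, 305.
n = 16.
r = 1 + (10/100)·(16 − 1) = 1 + 1.5 = 2.5.
Rank 2 is 67 and rank 3 is 69.
Interpolate: 67 + 0.5·(69 − 67) = 67 + 0.5·2 = 68.

68.00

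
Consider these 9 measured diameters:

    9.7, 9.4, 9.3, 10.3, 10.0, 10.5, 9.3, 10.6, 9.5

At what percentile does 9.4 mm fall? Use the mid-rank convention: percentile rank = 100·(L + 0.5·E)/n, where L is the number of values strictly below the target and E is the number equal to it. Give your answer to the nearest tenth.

27.8

Sorted: 9.3, 9.3, 9.4, 9.5, 9.7, 10.0, 10.3, 10.5, 10.6.
Count below 9.4: L = 2; count equal: E = 1; n = 9.
Percentile rank = 100·(2 + 0.5·1)/9 = 100·2.5/9 = 27.78.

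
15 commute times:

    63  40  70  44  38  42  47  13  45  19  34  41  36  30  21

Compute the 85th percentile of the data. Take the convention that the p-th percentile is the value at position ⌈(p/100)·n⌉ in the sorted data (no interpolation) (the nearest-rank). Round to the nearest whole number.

47

Sorted: 13, 19, 21, 30, 34, 36, 38, 40, 41, 42, 44, 45, 47, 63, 70.
n = 15.
Position = ⌈85/100 · 15⌉ = ⌈12.75⌉ = 13.
The value at rank 13 is 47.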